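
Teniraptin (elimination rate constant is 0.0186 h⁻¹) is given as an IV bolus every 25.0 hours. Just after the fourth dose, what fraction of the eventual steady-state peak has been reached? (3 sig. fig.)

0.844

f_n = 1 − e^(−nkτ) = 1 − e^(−4 × 0.01860 × 25.0) = 1 − e^(−1.860) = 1 − 0.1557 ≈ 0.844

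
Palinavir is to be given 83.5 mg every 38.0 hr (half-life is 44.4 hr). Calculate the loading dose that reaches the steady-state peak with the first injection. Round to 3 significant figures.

k = ln 2 / 44.4 = 0.01561 hr⁻¹
Accumulation ratio R = 1 / (1 − e^(−kτ)) = 1 / (1 − e^(−0.01561×38.0)) = 1 / (1 − 0.5525) = 2.235
Loading dose = maintenance dose × R = 83.5 × 2.235 ≈ 187 mg

187 mg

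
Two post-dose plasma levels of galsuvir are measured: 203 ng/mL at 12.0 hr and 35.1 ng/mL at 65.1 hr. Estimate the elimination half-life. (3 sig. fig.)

21.0 hours

k = ln(C₁/C₂) / (t₂ − t₁) = ln(203/35.1) / (65.1 − 12.0)
  = 1.755 / 53.10 = 0.03305 hr⁻¹
t½ = ln 2 / k = ln 2 / 0.03305 ≈ 21.0 hours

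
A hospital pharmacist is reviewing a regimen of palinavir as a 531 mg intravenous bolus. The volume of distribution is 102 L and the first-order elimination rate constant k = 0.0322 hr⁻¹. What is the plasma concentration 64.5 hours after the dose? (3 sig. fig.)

C₀ = dose / V = 531 / 102 = 5.206 mg/L
C(t) = C₀ e^(−kt) = 5.206 × e^(−0.03220 × 64.5) = 5.206 × e^(−2.077) = 5.206 × 0.1253 ≈ 0.652 mg/L

0.652 mg/L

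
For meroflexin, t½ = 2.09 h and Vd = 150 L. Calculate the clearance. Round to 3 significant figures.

49.7 L/h

k = ln 2 / t½ = ln 2 / 2.09 = 0.3316 h⁻¹
CL = k · V = 0.3316 × 150 ≈ 49.7 L/h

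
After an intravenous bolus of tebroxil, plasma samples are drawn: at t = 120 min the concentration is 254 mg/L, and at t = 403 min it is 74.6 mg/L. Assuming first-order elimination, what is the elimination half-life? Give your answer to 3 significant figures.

160 minutes

k = ln(C₁/C₂) / (t₂ − t₁) = ln(254/74.6) / (403 − 120)
  = 1.225 / 283.0 = 0.004329 min⁻¹
t½ = ln 2 / k = ln 2 / 0.004329 ≈ 160 minutes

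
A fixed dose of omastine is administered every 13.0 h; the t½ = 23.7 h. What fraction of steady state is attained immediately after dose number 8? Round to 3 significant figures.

k = ln 2 / 23.7 = 0.02925 h⁻¹
f_n = 1 − e^(−nkτ) = 1 − e^(−8 × 0.02925 × 13.0) = 1 − e^(−3.042) = 1 − 0.04776 ≈ 0.952

0.952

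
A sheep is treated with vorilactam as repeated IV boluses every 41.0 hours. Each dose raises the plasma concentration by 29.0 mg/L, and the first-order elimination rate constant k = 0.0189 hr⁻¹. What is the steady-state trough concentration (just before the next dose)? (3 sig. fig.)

Fraction remaining after one interval: e^(−kτ) = e^(−0.01890 × 41.0) = 0.4607
R = 1 / (1 − 0.4607) = 1.854
Css,max = 29.0 × 1.854 = 53.78 mg/L
Css,min = Css,max × e^(−kτ) = 53.78 × 0.4607 ≈ 24.8 mg/L

24.8 mg/L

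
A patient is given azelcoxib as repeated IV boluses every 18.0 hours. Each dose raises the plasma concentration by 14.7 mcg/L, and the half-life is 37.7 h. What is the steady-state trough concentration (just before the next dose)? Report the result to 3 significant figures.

37.5 mcg/L

k = ln 2 / 37.7 = 0.01839 h⁻¹
Fraction remaining after one interval: e^(−kτ) = e^(−0.01839 × 18.0) = 0.7182
R = 1 / (1 − 0.7182) = 3.549
Css,max = 14.7 × 3.549 = 52.17 mcg/L
Css,min = Css,max × e^(−kτ) = 52.17 × 0.7182 ≈ 37.5 mcg/L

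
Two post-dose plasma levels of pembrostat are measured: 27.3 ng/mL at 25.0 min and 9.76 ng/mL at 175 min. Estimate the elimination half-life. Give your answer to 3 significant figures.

k = ln(C₁/C₂) / (t₂ − t₁) = ln(27.3/9.76) / (175 − 25.0)
  = 1.029 / 150.0 = 0.006857 min⁻¹
t½ = ln 2 / k = ln 2 / 0.006857 ≈ 101 minutes

101 minutes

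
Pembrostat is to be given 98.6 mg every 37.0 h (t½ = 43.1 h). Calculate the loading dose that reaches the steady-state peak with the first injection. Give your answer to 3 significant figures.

k = ln 2 / 43.1 = 0.01608 h⁻¹
Accumulation ratio R = 1 / (1 − e^(−kτ)) = 1 / (1 − e^(−0.01608×37.0)) = 1 / (1 − 0.5515) = 2.230
Loading dose = maintenance dose × R = 98.6 × 2.230 ≈ 220 mg

220 mg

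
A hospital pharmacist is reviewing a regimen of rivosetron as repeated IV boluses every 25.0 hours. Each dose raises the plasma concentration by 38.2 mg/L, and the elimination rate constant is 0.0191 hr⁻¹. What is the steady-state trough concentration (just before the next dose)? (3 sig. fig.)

62.4 mg/L

Fraction remaining after one interval: e^(−kτ) = e^(−0.01910 × 25.0) = 0.6203
R = 1 / (1 − 0.6203) = 2.634
Css,max = 38.2 × 2.634 = 100.6 mg/L
Css,min = Css,max × e^(−kτ) = 100.6 × 0.6203 ≈ 62.4 mg/L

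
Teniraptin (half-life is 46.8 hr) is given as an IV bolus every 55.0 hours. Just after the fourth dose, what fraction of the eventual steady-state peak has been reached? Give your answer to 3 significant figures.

0.962

k = ln 2 / 46.8 = 0.01481 hr⁻¹
f_n = 1 − e^(−nkτ) = 1 − e^(−4 × 0.01481 × 55.0) = 1 − e^(−3.258) = 1 − 0.03845 ≈ 0.962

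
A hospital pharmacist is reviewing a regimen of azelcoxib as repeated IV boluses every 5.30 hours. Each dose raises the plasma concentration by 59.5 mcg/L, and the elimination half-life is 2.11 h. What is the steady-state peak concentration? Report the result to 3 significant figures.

72.2 mcg/L

k = ln 2 / 2.11 = 0.3285 h⁻¹
Fraction remaining after one interval: e^(−kτ) = e^(−0.3285 × 5.30) = 0.1753
R = 1 / (1 − 0.1753) = 1.213
Css,max = 59.5 × 1.213 ≈ 72.2 mcg/L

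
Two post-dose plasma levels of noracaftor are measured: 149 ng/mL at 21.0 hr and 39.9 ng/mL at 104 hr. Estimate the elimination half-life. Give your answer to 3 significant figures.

43.7 hours

k = ln(C₁/C₂) / (t₂ − t₁) = ln(149/39.9) / (104 − 21.0)
  = 1.318 / 83.00 = 0.01587 hr⁻¹
t½ = ln 2 / k = ln 2 / 0.01587 ≈ 43.7 hours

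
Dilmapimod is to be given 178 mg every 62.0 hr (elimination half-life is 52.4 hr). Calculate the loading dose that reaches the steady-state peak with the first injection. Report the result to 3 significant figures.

k = ln 2 / 52.4 = 0.01323 hr⁻¹
Accumulation ratio R = 1 / (1 − e^(−kτ)) = 1 / (1 − e^(−0.01323×62.0)) = 1 / (1 − 0.4404) = 1.787
Loading dose = maintenance dose × R = 178 × 1.787 ≈ 318 mg

318 mg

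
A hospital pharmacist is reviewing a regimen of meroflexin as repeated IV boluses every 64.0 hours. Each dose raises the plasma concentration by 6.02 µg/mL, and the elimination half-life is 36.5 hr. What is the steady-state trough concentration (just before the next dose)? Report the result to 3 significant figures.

2.54 µg/mL

k = ln 2 / 36.5 = 0.01899 hr⁻¹
Fraction remaining after one interval: e^(−kτ) = e^(−0.01899 × 64.0) = 0.2966
R = 1 / (1 − 0.2966) = 1.422
Css,max = 6.02 × 1.422 = 8.558 µg/mL
Css,min = Css,max × e^(−kτ) = 8.558 × 0.2966 ≈ 2.54 µg/mL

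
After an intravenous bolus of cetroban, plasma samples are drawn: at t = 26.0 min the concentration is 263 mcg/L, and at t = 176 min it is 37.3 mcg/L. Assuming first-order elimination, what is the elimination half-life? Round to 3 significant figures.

k = ln(C₁/C₂) / (t₂ − t₁) = ln(263/37.3) / (176 − 26.0)
  = 1.953 / 150.0 = 0.01302 min⁻¹
t½ = ln 2 / k = ln 2 / 0.01302 ≈ 53.2 minutes

53.2 minutes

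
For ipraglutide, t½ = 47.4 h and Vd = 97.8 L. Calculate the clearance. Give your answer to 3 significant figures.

k = ln 2 / t½ = ln 2 / 47.4 = 0.01462 h⁻¹
CL = k · V = 0.01462 × 97.8 ≈ 1.43 L/h

1.43 L/h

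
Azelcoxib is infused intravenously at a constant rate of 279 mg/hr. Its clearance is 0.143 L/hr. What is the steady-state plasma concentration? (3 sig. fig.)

1950 µg/mL

Css = infusion rate / CL = 279 / 0.143 ≈ 1950 µg/mL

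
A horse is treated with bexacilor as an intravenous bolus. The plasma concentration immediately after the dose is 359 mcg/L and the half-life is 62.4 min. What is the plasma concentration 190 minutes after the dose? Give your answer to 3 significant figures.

k = ln 2 / 62.4 = 0.01111 min⁻¹
C(t) = C₀ e^(−kt) = 359 × e^(−0.01111 × 190) = 359 × e^(−2.111) = 359 × 0.1212 ≈ 43.5 mcg/L

43.5 mcg/L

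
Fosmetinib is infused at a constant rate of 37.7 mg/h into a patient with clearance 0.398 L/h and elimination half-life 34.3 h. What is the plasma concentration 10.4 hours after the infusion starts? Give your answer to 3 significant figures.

18.0 µg/mL

Css = rate / CL = 37.7 / 0.398 = 94.72 µg/mL
k = ln 2 / 34.3 = 0.02021 h⁻¹
C(t) = Css (1 − e^(−kt)) = 94.72 × (1 − e^(−0.2102)) = 94.72 × 0.1896 ≈ 18.0 µg/mL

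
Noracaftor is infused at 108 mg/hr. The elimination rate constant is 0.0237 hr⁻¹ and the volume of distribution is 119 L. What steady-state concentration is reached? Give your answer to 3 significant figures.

38.3 mg/L

CL = k · V = 0.0237 × 119 = 2.820 L/hr
Css = rate / CL = 108 / 2.820 ≈ 38.3 mg/L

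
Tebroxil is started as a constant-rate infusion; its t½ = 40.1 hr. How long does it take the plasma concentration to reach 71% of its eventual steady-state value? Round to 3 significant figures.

k = ln 2 / 40.1 = 0.01729 hr⁻¹
f = 1 − e^(−kt)  ⇒  t = −ln(1 − f) / k
t = −ln(1 − 0.71) / 0.01729 = 1.238 / 0.01729 ≈ 71.6 hours

71.6 hours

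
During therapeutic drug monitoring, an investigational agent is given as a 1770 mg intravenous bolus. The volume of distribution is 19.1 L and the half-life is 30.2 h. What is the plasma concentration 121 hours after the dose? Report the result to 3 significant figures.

C₀ = dose / V = 1770 / 19.1 = 92.67 mg/L
k = ln 2 / 30.2 = 0.02295 h⁻¹
C(t) = C₀ e^(−kt) = 92.67 × e^(−0.02295 × 121) = 92.67 × e^(−2.777) = 92.67 × 0.06221 ≈ 5.77 mg/L

5.77 mg/L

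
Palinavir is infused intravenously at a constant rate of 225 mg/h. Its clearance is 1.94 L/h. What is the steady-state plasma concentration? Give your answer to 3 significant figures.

116 µg/mL

Css = infusion rate / CL = 225 / 1.94 ≈ 116 µg/mL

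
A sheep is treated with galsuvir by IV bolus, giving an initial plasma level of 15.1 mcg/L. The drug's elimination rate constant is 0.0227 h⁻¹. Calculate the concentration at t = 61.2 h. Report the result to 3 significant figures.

3.76 mcg/L

C(t) = C₀ e^(−kt) = 15.1 × e^(−0.02270 × 61.2) = 15.1 × e^(−1.389) = 15.1 × 0.2493 ≈ 3.76 mcg/L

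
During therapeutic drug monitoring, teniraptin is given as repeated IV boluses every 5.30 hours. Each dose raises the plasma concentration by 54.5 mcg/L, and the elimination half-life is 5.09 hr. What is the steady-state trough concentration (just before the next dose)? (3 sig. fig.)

k = ln 2 / 5.09 = 0.1362 hr⁻¹
Fraction remaining after one interval: e^(−kτ) = e^(−0.1362 × 5.30) = 0.4859
R = 1 / (1 − 0.4859) = 1.945
Css,max = 54.5 × 1.945 = 106.0 mcg/L
Css,min = Css,max × e^(−kτ) = 106.0 × 0.4859 ≈ 51.5 mcg/L

51.5 mcg/L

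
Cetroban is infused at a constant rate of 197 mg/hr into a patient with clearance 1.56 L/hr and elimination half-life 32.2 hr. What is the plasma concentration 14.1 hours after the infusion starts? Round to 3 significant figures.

Css = rate / CL = 197 / 1.56 = 126.3 µg/mL
k = ln 2 / 32.2 = 0.02153 hr⁻¹
C(t) = Css (1 − e^(−kt)) = 126.3 × (1 − e^(−0.3035)) = 126.3 × 0.2618 ≈ 33.1 µg/mL

33.1 µg/mL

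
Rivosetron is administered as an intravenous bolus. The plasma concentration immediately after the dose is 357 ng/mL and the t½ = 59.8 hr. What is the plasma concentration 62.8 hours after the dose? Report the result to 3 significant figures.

k = ln 2 / 59.8 = 0.01159 hr⁻¹
C(t) = C₀ e^(−kt) = 357 × e^(−0.01159 × 62.8) = 357 × e^(−0.7279) = 357 × 0.4829 ≈ 172 ng/mL

172 ng/mL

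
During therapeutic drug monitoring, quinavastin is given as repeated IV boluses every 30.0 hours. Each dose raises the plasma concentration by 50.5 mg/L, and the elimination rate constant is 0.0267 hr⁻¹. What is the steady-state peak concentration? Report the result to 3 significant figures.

91.6 mg/L

Fraction remaining after one interval: e^(−kτ) = e^(−0.02670 × 30.0) = 0.4489
R = 1 / (1 − 0.4489) = 1.814
Css,max = 50.5 × 1.814 ≈ 91.6 mg/L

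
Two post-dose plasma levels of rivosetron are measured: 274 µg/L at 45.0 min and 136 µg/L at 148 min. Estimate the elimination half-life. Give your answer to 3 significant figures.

k = ln(C₁/C₂) / (t₂ − t₁) = ln(274/136) / (148 − 45.0)
  = 0.7005 / 103.0 = 0.006801 min⁻¹
t½ = ln 2 / k = ln 2 / 0.006801 ≈ 102 minutes

102 minutes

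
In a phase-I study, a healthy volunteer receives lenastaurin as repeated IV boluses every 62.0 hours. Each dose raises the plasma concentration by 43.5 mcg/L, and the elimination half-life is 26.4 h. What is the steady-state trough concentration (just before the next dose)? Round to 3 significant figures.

k = ln 2 / 26.4 = 0.02626 h⁻¹
Fraction remaining after one interval: e^(−kτ) = e^(−0.02626 × 62.0) = 0.1964
R = 1 / (1 − 0.1964) = 1.244
Css,max = 43.5 × 1.244 = 54.13 mcg/L
Css,min = Css,max × e^(−kτ) = 54.13 × 0.1964 ≈ 10.6 mcg/L

10.6 mcg/L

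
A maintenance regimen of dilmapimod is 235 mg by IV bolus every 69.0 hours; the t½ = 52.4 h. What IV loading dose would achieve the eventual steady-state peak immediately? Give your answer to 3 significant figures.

k = ln 2 / 52.4 = 0.01323 h⁻¹
Accumulation ratio R = 1 / (1 − e^(−kτ)) = 1 / (1 − e^(−0.01323×69.0)) = 1 / (1 − 0.4014) = 1.671
Loading dose = maintenance dose × R = 235 × 1.671 ≈ 393 mg

393 mg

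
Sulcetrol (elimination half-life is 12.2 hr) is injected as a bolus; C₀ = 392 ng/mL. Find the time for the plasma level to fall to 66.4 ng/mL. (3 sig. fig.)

k = ln 2 / 12.2 = 0.05682 hr⁻¹
C(t) = C₀ e^(−kt)  ⇒  t = ln(C₀/C) / k
t = ln(392/66.4) / 0.05682 = 1.776 / 0.05682 ≈ 31.3 hours

31.3 hours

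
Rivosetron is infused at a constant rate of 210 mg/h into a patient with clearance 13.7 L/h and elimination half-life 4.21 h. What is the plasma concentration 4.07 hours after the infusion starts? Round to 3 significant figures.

Css = rate / CL = 210 / 13.7 = 15.33 mg/L
k = ln 2 / 4.21 = 0.1646 h⁻¹
C(t) = Css (1 − e^(−kt)) = 15.33 × (1 − e^(−0.6701)) = 15.33 × 0.4883 ≈ 7.49 mg/L

7.49 mg/L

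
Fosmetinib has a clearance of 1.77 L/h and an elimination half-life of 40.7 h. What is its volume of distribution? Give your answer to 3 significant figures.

104 L

k = ln 2 / t½ = ln 2 / 40.7 = 0.01703 h⁻¹
V = CL / k = 1.77 / 0.01703 ≈ 104 L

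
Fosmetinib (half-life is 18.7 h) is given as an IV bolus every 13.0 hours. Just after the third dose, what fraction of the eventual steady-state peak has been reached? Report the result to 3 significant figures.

0.764

k = ln 2 / 18.7 = 0.03707 h⁻¹
f_n = 1 − e^(−nkτ) = 1 − e^(−3 × 0.03707 × 13.0) = 1 − e^(−1.446) = 1 − 0.2356 ≈ 0.764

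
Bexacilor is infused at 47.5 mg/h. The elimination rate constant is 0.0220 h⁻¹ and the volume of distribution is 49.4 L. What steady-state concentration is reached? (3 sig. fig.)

CL = k · V = 0.0220 × 49.4 = 1.087 L/h
Css = rate / CL = 47.5 / 1.087 ≈ 43.7 µg/mL

43.7 µg/mL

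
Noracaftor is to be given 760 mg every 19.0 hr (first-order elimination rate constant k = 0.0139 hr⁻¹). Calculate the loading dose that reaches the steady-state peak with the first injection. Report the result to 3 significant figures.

3270 mg

Accumulation ratio R = 1 / (1 − e^(−kτ)) = 1 / (1 − e^(−0.01390×19.0)) = 1 / (1 − 0.7679) = 4.308
Loading dose = maintenance dose × R = 760 × 4.308 ≈ 3270 mg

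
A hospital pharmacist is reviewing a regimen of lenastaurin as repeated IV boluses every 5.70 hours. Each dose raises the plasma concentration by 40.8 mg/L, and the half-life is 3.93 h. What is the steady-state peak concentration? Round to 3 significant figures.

64.3 mg/L

k = ln 2 / 3.93 = 0.1764 h⁻¹
Fraction remaining after one interval: e^(−kτ) = e^(−0.1764 × 5.70) = 0.3659
R = 1 / (1 − 0.3659) = 1.577
Css,max = 40.8 × 1.577 ≈ 64.3 mg/L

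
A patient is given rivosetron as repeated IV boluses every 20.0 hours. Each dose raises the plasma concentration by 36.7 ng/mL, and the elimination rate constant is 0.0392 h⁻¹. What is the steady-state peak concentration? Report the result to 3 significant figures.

Fraction remaining after one interval: e^(−kτ) = e^(−0.03920 × 20.0) = 0.4566
R = 1 / (1 − 0.4566) = 1.840
Css,max = 36.7 × 1.840 ≈ 67.5 ng/mL

67.5 ng/mL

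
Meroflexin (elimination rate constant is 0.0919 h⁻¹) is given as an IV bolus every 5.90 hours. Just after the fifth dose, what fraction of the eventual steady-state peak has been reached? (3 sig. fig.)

f_n = 1 − e^(−nkτ) = 1 − e^(−5 × 0.09190 × 5.90) = 1 − e^(−2.711) = 1 − 0.06647 ≈ 0.934

0.934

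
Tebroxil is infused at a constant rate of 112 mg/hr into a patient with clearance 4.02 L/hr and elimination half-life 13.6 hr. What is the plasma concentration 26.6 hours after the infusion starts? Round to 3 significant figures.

Css = rate / CL = 112 / 4.02 = 27.86 µg/mL
k = ln 2 / 13.6 = 0.05097 hr⁻¹
C(t) = Css (1 − e^(−kt)) = 27.86 × (1 − e^(−1.356)) = 27.86 × 0.7422 ≈ 20.7 µg/mL

20.7 µg/mL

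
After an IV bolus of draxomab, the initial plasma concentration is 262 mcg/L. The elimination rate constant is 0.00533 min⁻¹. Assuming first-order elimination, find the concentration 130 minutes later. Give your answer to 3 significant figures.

C(t) = C₀ e^(−kt) = 262 × e^(−0.005330 × 130) = 262 × e^(−0.6929) = 262 × 0.5001 ≈ 131 mcg/L

131 mcg/L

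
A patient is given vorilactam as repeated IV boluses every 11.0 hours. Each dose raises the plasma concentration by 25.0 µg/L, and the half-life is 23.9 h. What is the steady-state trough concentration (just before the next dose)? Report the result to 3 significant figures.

66.5 µg/L

k = ln 2 / 23.9 = 0.02900 h⁻¹
Fraction remaining after one interval: e^(−kτ) = e^(−0.02900 × 11.0) = 0.7269
R = 1 / (1 − 0.7269) = 3.661
Css,max = 25.0 × 3.661 = 91.53 µg/L
Css,min = Css,max × e^(−kτ) = 91.53 × 0.7269 ≈ 66.5 µg/L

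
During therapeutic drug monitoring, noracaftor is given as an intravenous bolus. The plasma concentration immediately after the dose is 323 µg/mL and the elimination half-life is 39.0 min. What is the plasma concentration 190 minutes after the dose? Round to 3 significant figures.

11.0 µg/mL

k = ln 2 / 39.0 = 0.01777 min⁻¹
190 min is 4.872 half-lives, so C = 323 × (1/2)^4.872 = 323 × 0.03415 ≈ 11.0 µg/mL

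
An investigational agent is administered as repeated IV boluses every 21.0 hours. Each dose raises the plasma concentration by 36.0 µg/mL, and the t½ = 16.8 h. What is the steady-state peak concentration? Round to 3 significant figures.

k = ln 2 / 16.8 = 0.04126 h⁻¹
Fraction remaining after one interval: e^(−kτ) = e^(−0.04126 × 21.0) = 0.4204
R = 1 / (1 − 0.4204) = 1.725
Css,max = 36.0 × 1.725 ≈ 62.1 µg/mL

62.1 µg/mL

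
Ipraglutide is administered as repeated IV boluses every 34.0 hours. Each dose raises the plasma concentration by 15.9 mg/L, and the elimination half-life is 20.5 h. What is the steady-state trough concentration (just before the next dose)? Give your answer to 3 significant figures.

k = ln 2 / 20.5 = 0.03381 h⁻¹
Fraction remaining after one interval: e^(−kτ) = e^(−0.03381 × 34.0) = 0.3168
R = 1 / (1 − 0.3168) = 1.464
Css,max = 15.9 × 1.464 = 23.27 mg/L
Css,min = Css,max × e^(−kτ) = 23.27 × 0.3168 ≈ 7.37 mg/L

7.37 mg/L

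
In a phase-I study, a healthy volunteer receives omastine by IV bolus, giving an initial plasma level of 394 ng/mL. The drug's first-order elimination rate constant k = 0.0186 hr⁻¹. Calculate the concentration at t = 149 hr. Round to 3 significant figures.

24.7 ng/mL

C(t) = C₀ e^(−kt) = 394 × e^(−0.01860 × 149) = 394 × e^(−2.771) = 394 × 0.06257 ≈ 24.7 ng/mL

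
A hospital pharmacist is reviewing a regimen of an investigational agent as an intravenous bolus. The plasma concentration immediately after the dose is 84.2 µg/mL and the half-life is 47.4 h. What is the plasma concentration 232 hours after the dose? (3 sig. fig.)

2.83 µg/mL

k = ln 2 / 47.4 = 0.01462 h⁻¹
232 h is 4.895 half-lives, so C = 84.2 × (1/2)^4.895 = 84.2 × 0.03362 ≈ 2.83 µg/mL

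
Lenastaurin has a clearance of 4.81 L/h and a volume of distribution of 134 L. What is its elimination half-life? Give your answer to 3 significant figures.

k = CL / V = 4.81 / 134 = 0.03590 h⁻¹
t½ = ln 2 / k = ln 2 / 0.03590 ≈ 19.3 hours

19.3 hours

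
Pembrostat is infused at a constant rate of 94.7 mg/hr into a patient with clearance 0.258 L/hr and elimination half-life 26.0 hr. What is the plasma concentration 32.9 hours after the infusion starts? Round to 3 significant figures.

Css = rate / CL = 94.7 / 0.258 = 367.1 µg/mL
k = ln 2 / 26.0 = 0.02666 hr⁻¹
C(t) = Css (1 − e^(−kt)) = 367.1 × (1 − e^(−0.8771)) = 367.1 × 0.5840 ≈ 214 µg/mL

214 µg/mL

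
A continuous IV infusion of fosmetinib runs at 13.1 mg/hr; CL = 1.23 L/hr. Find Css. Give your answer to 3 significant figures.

Css = infusion rate / CL = 13.1 / 1.23 ≈ 10.7 mg/L

10.7 mg/L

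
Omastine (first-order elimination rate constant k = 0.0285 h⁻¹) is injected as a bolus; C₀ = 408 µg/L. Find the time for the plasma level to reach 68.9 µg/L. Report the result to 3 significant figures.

62.4 hours

C(t) = C₀ e^(−kt)  ⇒  t = ln(C₀/C) / k
t = ln(408/68.9) / 0.02850 = 1.779 / 0.02850 ≈ 62.4 hours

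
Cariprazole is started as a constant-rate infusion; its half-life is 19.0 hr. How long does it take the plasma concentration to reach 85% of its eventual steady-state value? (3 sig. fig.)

52.0 hours

k = ln 2 / 19.0 = 0.03648 hr⁻¹
f = 1 − e^(−kt)  ⇒  t = −ln(1 − f) / k
t = −ln(1 − 0.85) / 0.03648 = 1.897 / 0.03648 ≈ 52.0 hours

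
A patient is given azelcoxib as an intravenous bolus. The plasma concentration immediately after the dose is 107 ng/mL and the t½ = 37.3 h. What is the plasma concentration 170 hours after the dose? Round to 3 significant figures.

k = ln 2 / 37.3 = 0.01858 h⁻¹
C(t) = C₀ e^(−kt) = 107 × e^(−0.01858 × 170) = 107 × e^(−3.159) = 107 × 0.04246 ≈ 4.54 ng/mL

4.54 ng/mL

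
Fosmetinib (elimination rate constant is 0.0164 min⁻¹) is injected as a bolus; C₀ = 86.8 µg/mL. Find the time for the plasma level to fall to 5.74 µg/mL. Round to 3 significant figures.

C(t) = C₀ e^(−kt)  ⇒  t = ln(C₀/C) / k
t = ln(86.8/5.74) / 0.01640 = 2.716 / 0.01640 ≈ 166 minutes

166 minutes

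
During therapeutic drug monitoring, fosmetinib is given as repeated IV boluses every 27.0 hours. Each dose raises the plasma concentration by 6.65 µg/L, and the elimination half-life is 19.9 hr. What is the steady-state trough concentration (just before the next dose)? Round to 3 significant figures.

k = ln 2 / 19.9 = 0.03483 hr⁻¹
Fraction remaining after one interval: e^(−kτ) = e^(−0.03483 × 27.0) = 0.3905
R = 1 / (1 − 0.3905) = 1.641
Css,max = 6.65 × 1.641 = 10.91 µg/L
Css,min = Css,max × e^(−kτ) = 10.91 × 0.3905 ≈ 4.26 µg/L

4.26 µg/L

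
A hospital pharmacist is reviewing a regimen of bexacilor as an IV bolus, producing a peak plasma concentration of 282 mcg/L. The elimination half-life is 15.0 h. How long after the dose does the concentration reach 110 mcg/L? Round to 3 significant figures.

k = ln 2 / 15.0 = 0.04621 h⁻¹
C(t) = C₀ e^(−kt)  ⇒  t = ln(C₀/C) / k
t = ln(282/110) / 0.04621 = 0.9414 / 0.04621 ≈ 20.4 hours

20.4 hours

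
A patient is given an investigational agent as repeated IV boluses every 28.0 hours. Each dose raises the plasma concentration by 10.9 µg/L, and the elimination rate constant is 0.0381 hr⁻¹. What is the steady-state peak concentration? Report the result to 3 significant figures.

Fraction remaining after one interval: e^(−kτ) = e^(−0.03810 × 28.0) = 0.3441
R = 1 / (1 − 0.3441) = 1.525
Css,max = 10.9 × 1.525 ≈ 16.6 µg/L

16.6 µg/L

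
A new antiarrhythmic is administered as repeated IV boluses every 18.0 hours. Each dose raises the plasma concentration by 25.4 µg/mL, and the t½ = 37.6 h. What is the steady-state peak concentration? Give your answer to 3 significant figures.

k = ln 2 / 37.6 = 0.01843 h⁻¹
Fraction remaining after one interval: e^(−kτ) = e^(−0.01843 × 18.0) = 0.7176
R = 1 / (1 − 0.7176) = 3.541
Css,max = 25.4 × 3.541 ≈ 89.9 µg/mL

89.9 µg/mL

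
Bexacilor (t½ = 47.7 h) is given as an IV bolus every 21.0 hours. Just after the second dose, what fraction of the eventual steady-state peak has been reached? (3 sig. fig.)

k = ln 2 / 47.7 = 0.01453 h⁻¹
f_n = 1 − e^(−nkτ) = 1 − e^(−2 × 0.01453 × 21.0) = 1 − e^(−0.6103) = 1 − 0.5432 ≈ 0.457

0.457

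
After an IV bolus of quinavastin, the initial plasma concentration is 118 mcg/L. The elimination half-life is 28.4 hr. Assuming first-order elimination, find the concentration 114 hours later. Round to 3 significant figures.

7.30 mcg/L

k = ln 2 / 28.4 = 0.02441 hr⁻¹
114 hr is 4.014 half-lives, so C = 118 × (1/2)^4.014 = 118 × 0.06189 ≈ 7.30 mcg/L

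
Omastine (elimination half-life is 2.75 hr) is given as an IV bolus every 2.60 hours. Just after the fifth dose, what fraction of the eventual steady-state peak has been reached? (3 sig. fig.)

k = ln 2 / 2.75 = 0.2521 hr⁻¹
f_n = 1 − e^(−nkτ) = 1 − e^(−5 × 0.2521 × 2.60) = 1 − e^(−3.277) = 1 − 0.03775 ≈ 0.962

0.962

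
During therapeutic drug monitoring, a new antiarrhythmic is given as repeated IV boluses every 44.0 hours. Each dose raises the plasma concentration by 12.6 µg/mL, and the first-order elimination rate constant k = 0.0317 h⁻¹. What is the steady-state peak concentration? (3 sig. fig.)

16.8 µg/mL

Fraction remaining after one interval: e^(−kτ) = e^(−0.03170 × 44.0) = 0.2479
R = 1 / (1 − 0.2479) = 1.330
Css,max = 12.6 × 1.330 ≈ 16.8 µg/mL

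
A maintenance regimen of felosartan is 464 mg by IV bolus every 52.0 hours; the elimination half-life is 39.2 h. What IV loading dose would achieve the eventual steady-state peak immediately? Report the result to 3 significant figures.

k = ln 2 / 39.2 = 0.01768 h⁻¹
Accumulation ratio R = 1 / (1 − e^(−kτ)) = 1 / (1 − e^(−0.01768×52.0)) = 1 / (1 − 0.3987) = 1.663
Loading dose = maintenance dose × R = 464 × 1.663 ≈ 772 mg

772 mg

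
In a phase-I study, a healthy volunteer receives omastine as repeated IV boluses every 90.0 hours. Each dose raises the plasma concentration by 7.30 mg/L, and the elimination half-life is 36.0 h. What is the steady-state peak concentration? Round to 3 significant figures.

8.87 mg/L

k = ln 2 / 36.0 = 0.01925 h⁻¹
Fraction remaining after one interval: e^(−kτ) = e^(−0.01925 × 90.0) = 0.1768
R = 1 / (1 − 0.1768) = 1.215
Css,max = 7.30 × 1.215 ≈ 8.87 mg/L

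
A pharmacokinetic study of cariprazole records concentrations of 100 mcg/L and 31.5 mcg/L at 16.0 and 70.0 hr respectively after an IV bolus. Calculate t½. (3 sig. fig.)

k = ln(C₁/C₂) / (t₂ − t₁) = ln(100/31.5) / (70.0 − 16.0)
  = 1.155 / 54.00 = 0.02139 hr⁻¹
t½ = ln 2 / k = ln 2 / 0.02139 ≈ 32.4 hours

32.4 hours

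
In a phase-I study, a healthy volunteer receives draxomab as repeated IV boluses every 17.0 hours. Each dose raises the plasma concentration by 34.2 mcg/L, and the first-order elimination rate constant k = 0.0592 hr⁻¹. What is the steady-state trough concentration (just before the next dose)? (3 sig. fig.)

Fraction remaining after one interval: e^(−kτ) = e^(−0.05920 × 17.0) = 0.3655
R = 1 / (1 − 0.3655) = 1.576
Css,max = 34.2 × 1.576 = 53.90 mcg/L
Css,min = Css,max × e^(−kτ) = 53.90 × 0.3655 ≈ 19.7 mcg/L

19.7 mcg/L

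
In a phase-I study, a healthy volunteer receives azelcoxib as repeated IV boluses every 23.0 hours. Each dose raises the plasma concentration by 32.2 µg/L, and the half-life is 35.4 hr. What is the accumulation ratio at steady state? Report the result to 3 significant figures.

2.76

k = ln 2 / 35.4 = 0.01958 hr⁻¹
Fraction remaining after one interval: e^(−kτ) = e^(−0.01958 × 23.0) = 0.6374
R = 1 / (1 − 0.6374) = 1 / 0.3626 ≈ 2.76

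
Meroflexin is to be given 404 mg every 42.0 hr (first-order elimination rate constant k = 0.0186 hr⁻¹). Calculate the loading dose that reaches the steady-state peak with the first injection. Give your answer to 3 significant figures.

Accumulation ratio R = 1 / (1 − e^(−kτ)) = 1 / (1 − e^(−0.01860×42.0)) = 1 / (1 − 0.4579) = 1.845
Loading dose = maintenance dose × R = 404 × 1.845 ≈ 745 mg

745 mg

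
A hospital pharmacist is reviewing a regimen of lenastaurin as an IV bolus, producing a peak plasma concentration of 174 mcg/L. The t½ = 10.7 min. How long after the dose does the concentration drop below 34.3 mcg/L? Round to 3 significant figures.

25.1 minutes

k = ln 2 / 10.7 = 0.06478 min⁻¹
C(t) = C₀ e^(−kt)  ⇒  t = ln(C₀/C) / k
t = ln(174/34.3) / 0.06478 = 1.624 / 0.06478 ≈ 25.1 minutes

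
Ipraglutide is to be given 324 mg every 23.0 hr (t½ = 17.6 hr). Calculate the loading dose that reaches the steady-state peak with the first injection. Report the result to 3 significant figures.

544 mg

k = ln 2 / 17.6 = 0.03938 hr⁻¹
Accumulation ratio R = 1 / (1 − e^(−kτ)) = 1 / (1 − e^(−0.03938×23.0)) = 1 / (1 − 0.4042) = 1.678
Loading dose = maintenance dose × R = 324 × 1.678 ≈ 544 mg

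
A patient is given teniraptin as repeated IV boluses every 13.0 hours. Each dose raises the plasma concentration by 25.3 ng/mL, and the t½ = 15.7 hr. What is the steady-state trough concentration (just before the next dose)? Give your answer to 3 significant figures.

32.6 ng/mL

k = ln 2 / 15.7 = 0.04415 hr⁻¹
Fraction remaining after one interval: e^(−kτ) = e^(−0.04415 × 13.0) = 0.5633
R = 1 / (1 − 0.5633) = 2.290
Css,max = 25.3 × 2.290 = 57.93 ng/mL
Css,min = Css,max × e^(−kτ) = 57.93 × 0.5633 ≈ 32.6 ng/mL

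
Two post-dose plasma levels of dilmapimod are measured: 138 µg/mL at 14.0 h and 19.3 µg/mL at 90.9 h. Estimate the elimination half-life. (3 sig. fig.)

k = ln(C₁/C₂) / (t₂ − t₁) = ln(138/19.3) / (90.9 − 14.0)
  = 1.967 / 76.90 = 0.02558 h⁻¹
t½ = ln 2 / k = ln 2 / 0.02558 ≈ 27.1 hours

27.1 hours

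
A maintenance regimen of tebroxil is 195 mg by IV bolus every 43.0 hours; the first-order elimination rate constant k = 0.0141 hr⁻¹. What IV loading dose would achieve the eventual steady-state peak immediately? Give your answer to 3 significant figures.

429 mg

Accumulation ratio R = 1 / (1 − e^(−kτ)) = 1 / (1 − e^(−0.01410×43.0)) = 1 / (1 − 0.5454) = 2.200
Loading dose = maintenance dose × R = 195 × 2.200 ≈ 429 mg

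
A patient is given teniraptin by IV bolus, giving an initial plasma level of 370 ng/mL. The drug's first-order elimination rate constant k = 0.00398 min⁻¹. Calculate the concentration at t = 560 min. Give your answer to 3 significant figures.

C(t) = C₀ e^(−kt) = 370 × e^(−0.003980 × 560) = 370 × e^(−2.229) = 370 × 0.1077 ≈ 39.8 ng/mL

39.8 ng/mL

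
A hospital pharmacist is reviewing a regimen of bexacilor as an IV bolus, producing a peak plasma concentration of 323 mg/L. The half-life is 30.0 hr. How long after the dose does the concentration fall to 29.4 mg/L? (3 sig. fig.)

k = ln 2 / 30.0 = 0.02310 hr⁻¹
C(t) = C₀ e^(−kt)  ⇒  t = ln(C₀/C) / k
t = ln(323/29.4) / 0.02310 = 2.397 / 0.02310 ≈ 104 hours

104 hours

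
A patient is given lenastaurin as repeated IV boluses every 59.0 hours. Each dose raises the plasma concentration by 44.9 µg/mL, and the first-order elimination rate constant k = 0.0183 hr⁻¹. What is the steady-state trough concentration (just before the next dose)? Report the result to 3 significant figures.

23.1 µg/mL

Fraction remaining after one interval: e^(−kτ) = e^(−0.01830 × 59.0) = 0.3397
R = 1 / (1 − 0.3397) = 1.514
Css,max = 44.9 × 1.514 = 68.00 µg/mL
Css,min = Css,max × e^(−kτ) = 68.00 × 0.3397 ≈ 23.1 µg/mL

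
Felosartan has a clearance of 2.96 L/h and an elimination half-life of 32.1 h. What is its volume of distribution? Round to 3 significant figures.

137 L

k = ln 2 / t½ = ln 2 / 32.1 = 0.02159 h⁻¹
V = CL / k = 2.96 / 0.02159 ≈ 137 L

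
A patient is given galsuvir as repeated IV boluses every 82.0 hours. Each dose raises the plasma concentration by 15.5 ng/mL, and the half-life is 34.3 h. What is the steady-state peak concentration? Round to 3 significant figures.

19.2 ng/mL

k = ln 2 / 34.3 = 0.02021 h⁻¹
Fraction remaining after one interval: e^(−kτ) = e^(−0.02021 × 82.0) = 0.1907
R = 1 / (1 − 0.1907) = 1.236
Css,max = 15.5 × 1.236 ≈ 19.2 ng/mL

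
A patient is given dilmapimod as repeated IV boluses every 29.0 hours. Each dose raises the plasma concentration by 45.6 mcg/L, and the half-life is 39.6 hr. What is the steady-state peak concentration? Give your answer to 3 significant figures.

k = ln 2 / 39.6 = 0.01750 hr⁻¹
Fraction remaining after one interval: e^(−kτ) = e^(−0.01750 × 29.0) = 0.6019
R = 1 / (1 − 0.6019) = 2.512
Css,max = 45.6 × 2.512 ≈ 115 mcg/L

115 mcg/L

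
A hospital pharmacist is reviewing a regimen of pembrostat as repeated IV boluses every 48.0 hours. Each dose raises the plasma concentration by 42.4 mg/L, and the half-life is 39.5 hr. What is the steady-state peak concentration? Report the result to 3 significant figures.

74.5 mg/L

k = ln 2 / 39.5 = 0.01755 hr⁻¹
Fraction remaining after one interval: e^(−kτ) = e^(−0.01755 × 48.0) = 0.4307
R = 1 / (1 − 0.4307) = 1.757
Css,max = 42.4 × 1.757 ≈ 74.5 mg/L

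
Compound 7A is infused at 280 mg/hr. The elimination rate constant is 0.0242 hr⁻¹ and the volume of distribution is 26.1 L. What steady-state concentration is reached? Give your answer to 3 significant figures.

CL = k · V = 0.0242 × 26.1 = 0.6316 L/hr
Css = rate / CL = 280 / 0.6316 ≈ 443 µg/mL

443 µg/mL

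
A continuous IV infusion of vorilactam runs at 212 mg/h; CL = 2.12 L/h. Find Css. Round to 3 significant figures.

100 µg/mL

Css = infusion rate / CL = 212 / 2.12 ≈ 100 µg/mL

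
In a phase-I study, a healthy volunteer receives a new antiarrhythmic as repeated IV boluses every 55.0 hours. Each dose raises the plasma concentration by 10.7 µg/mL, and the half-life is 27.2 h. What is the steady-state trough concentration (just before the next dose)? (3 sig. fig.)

3.49 µg/mL

k = ln 2 / 27.2 = 0.02548 h⁻¹
Fraction remaining after one interval: e^(−kτ) = e^(−0.02548 × 55.0) = 0.2462
R = 1 / (1 − 0.2462) = 1.327
Css,max = 10.7 × 1.327 = 14.19 µg/mL
Css,min = Css,max × e^(−kτ) = 14.19 × 0.2462 ≈ 3.49 µg/mL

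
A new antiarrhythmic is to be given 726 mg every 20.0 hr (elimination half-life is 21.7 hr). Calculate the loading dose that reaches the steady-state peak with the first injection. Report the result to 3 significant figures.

1540 mg

k = ln 2 / 21.7 = 0.03194 hr⁻¹
Accumulation ratio R = 1 / (1 − e^(−kτ)) = 1 / (1 − e^(−0.03194×20.0)) = 1 / (1 − 0.5279) = 2.118
Loading dose = maintenance dose × R = 726 × 2.118 ≈ 1540 mg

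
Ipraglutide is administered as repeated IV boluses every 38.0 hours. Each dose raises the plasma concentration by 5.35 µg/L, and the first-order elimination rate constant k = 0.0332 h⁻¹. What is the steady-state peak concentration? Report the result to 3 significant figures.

7.46 µg/L

Fraction remaining after one interval: e^(−kτ) = e^(−0.03320 × 38.0) = 0.2832
R = 1 / (1 − 0.2832) = 1.395
Css,max = 5.35 × 1.395 ≈ 7.46 µg/L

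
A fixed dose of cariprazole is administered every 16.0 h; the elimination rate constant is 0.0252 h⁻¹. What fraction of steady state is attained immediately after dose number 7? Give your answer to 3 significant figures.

0.941

f_n = 1 − e^(−nkτ) = 1 − e^(−7 × 0.02520 × 16.0) = 1 − e^(−2.822) = 1 − 0.05946 ≈ 0.941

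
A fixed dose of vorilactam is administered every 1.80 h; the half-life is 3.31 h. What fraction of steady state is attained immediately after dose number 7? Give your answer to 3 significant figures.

0.929

k = ln 2 / 3.31 = 0.2094 h⁻¹
f_n = 1 − e^(−nkτ) = 1 − e^(−7 × 0.2094 × 1.80) = 1 − e^(−2.639) = 1 − 0.07146 ≈ 0.929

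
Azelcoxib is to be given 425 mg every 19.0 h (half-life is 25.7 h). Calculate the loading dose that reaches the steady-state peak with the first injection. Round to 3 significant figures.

k = ln 2 / 25.7 = 0.02697 h⁻¹
Accumulation ratio R = 1 / (1 − e^(−kτ)) = 1 / (1 − e^(−0.02697×19.0)) = 1 / (1 − 0.5990) = 2.494
Loading dose = maintenance dose × R = 425 × 2.494 ≈ 1060 mg

1060 mg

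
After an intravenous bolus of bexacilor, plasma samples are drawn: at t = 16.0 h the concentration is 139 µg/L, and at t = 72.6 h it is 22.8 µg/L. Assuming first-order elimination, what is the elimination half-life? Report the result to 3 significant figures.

21.7 hours

k = ln(C₁/C₂) / (t₂ − t₁) = ln(139/22.8) / (72.6 − 16.0)
  = 1.808 / 56.60 = 0.03194 h⁻¹
t½ = ln 2 / k = ln 2 / 0.03194 ≈ 21.7 hours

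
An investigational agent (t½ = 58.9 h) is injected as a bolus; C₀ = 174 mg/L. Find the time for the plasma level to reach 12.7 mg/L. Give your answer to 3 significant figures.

222 hours

k = ln 2 / 58.9 = 0.01177 h⁻¹
C(t) = C₀ e^(−kt)  ⇒  t = ln(C₀/C) / k
t = ln(174/12.7) / 0.01177 = 2.617 / 0.01177 ≈ 222 hours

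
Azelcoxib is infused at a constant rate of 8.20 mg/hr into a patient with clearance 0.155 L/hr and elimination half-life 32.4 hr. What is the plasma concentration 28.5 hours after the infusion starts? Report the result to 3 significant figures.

24.1 mg/L

Css = rate / CL = 8.20 / 0.155 = 52.90 mg/L
k = ln 2 / 32.4 = 0.02139 hr⁻¹
C(t) = Css (1 − e^(−kt)) = 52.90 × (1 − e^(−0.6097)) = 52.90 × 0.4565 ≈ 24.1 mg/L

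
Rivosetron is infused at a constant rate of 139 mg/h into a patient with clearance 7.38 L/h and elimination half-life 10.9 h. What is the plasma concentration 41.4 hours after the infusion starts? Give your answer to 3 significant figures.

17.5 mg/L

Css = rate / CL = 139 / 7.38 = 18.83 mg/L
k = ln 2 / 10.9 = 0.06359 h⁻¹
C(t) = Css (1 − e^(−kt)) = 18.83 × (1 − e^(−2.633)) = 18.83 × 0.9281 ≈ 17.5 mg/L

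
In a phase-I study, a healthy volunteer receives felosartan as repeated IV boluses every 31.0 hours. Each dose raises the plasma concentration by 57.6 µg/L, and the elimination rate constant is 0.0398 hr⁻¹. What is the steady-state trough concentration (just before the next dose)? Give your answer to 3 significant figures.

23.7 µg/L

Fraction remaining after one interval: e^(−kτ) = e^(−0.03980 × 31.0) = 0.2912
R = 1 / (1 − 0.2912) = 1.411
Css,max = 57.6 × 1.411 = 81.26 µg/L
Css,min = Css,max × e^(−kτ) = 81.26 × 0.2912 ≈ 23.7 µg/L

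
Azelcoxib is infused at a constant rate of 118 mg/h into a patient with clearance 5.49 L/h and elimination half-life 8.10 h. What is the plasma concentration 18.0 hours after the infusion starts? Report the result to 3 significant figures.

16.9 µg/mL

Css = rate / CL = 118 / 5.49 = 21.49 µg/mL
k = ln 2 / 8.10 = 0.08557 h⁻¹
C(t) = Css (1 − e^(−kt)) = 21.49 × (1 − e^(−1.540)) = 21.49 × 0.7857 ≈ 16.9 µg/mL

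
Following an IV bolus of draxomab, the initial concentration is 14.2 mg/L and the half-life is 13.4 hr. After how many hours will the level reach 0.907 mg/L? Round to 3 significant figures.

k = ln 2 / 13.4 = 0.05173 hr⁻¹
C(t) = C₀ e^(−kt)  ⇒  t = ln(C₀/C) / k
t = ln(14.2/0.907) / 0.05173 = 2.751 / 0.05173 ≈ 53.2 hours

53.2 hours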